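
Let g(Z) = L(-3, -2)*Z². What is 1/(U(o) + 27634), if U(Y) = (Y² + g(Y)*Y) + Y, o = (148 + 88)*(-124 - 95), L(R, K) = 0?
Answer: 1/2671211806 ≈ 3.7436e-10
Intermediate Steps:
g(Z) = 0 (g(Z) = 0*Z² = 0)
o = -51684 (o = 236*(-219) = -51684)
U(Y) = Y + Y² (U(Y) = (Y² + 0*Y) + Y = (Y² + 0) + Y = Y² + Y = Y + Y²)
1/(U(o) + 27634) = 1/(-51684*(1 - 51684) + 27634) = 1/(-51684*(-51683) + 27634) = 1/(2671184172 + 27634) = 1/2671211806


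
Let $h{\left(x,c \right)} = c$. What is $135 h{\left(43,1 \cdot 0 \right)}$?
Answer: $0$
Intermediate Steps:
$135 h{\left(43,1 \cdot 0 \right)} = 135 \cdot 1 \cdot 0 = 135 \cdot 0 = 0$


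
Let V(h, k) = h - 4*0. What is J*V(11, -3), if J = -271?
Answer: -2981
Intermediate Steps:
V(h, k) = h (V(h, k) = h + 0 = h)
J*V(11, -3) = -271*11 = -2981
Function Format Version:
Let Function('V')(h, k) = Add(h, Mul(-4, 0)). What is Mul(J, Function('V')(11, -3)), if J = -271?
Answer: -2981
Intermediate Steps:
Function('V')(h, k) = h (Function('V')(h, k) = Add(h, 0) = h)
Mul(J, Function('V')(11, -3)) = Mul(-271, 11) = -2981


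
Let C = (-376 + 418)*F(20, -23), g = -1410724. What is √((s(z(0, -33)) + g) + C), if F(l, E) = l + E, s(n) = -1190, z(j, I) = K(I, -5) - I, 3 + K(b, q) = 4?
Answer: 82*I*√210 ≈ 1188.3*I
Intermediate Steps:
K(b, q) = 1 (K(b, q) = -3 + 4 = 1)
z(j, I) = 1 - I
F(l, E) = E + l
C = -126 (C = (-376 + 418)*(-23 + 20) = 42*(-3) = -126)
√((s(z(0, -33)) + g) + C) = √((-1190 - 1410724) - 126) = √(-1411914 - 126) = √(-1412040) = 82*I*√210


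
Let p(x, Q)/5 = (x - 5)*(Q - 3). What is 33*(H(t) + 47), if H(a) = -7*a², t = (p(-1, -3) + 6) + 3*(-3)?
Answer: -7235448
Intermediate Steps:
p(x, Q) = 5*(-5 + x)*(-3 + Q) (p(x, Q) = 5*((x - 5)*(Q - 3)) = 5*((-5 + x)*(-3 + Q)) = 5*(-5 + x)*(-3 + Q))
t = 177 (t = ((75 - 25*(-3) - 15*(-1) + 5*(-3)*(-1)) + 6) + 3*(-3) = ((75 + 75 + 15 + 15) + 6) - 9 = (180 + 6) - 9 = 186 - 9 = 177)
33*(H(t) + 47) = 33*(-7*177² + 47) = 33*(-7*31329 + 47) = 33*(-219303 + 47) = 33*(-219256) = -7235448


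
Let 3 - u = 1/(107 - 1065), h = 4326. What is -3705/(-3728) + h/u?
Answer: 15460632099/10718000 ≈ 1442.5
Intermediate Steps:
u = 2875/958 (u = 3 - 1/(107 - 1065) = 3 - 1/(-958) = 3 - 1*(-1/958) = 3 + 1/958 = 2875/958 ≈ 3.0010)
-3705/(-3728) + h/u = -3705/(-3728) + 4326/(2875/958) = -3705*(-1/3728) + 4326*(958/2875) = 3705/3728 + 4144308/2875 = 15460632099/10718000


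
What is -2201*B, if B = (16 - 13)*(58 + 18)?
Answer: -501828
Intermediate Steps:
B = 228 (B = 3*76 = 228)
-2201*B = -2201*228 = -501828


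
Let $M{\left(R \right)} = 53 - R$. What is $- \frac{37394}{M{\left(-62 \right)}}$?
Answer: $- \frac{37394}{115} \approx -325.17$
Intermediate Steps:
$- \frac{37394}{M{\left(-62 \right)}} = - \frac{37394}{53 - -62} = - \frac{37394}{53 + 62} = - \frac{37394}{115}$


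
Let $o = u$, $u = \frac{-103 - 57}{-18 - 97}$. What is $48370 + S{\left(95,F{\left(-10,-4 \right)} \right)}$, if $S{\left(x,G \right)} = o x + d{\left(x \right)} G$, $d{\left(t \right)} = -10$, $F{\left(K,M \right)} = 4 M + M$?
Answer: $\frac{1120150}{23} \approx 48702.0$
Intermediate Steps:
$F{\left(K,M \right)} = 5 M$
$u = \frac{32}{23}$ ($u = - \frac{160}{-115} = \left(-160\right) \left(- \frac{1}{115}\right) = \frac{32}{23} \approx 1.3913$)
$o = \frac{32}{23} \approx 1.3913$
$S{\left(x,G \right)} = - 10 G + \frac{32 x}{23}$ ($S{\left(x,G \right)} = \frac{32 x}{23} - 10 G = - 10 G + \frac{32 x}{23}$)
$48370 + S{\left(95,F{\left(-10,-4 \right)} \right)} = 48370 - \left(- \frac{3040}{23} + 10 \cdot 5 \left(-4\right)\right) = 48370 + \left(\left(-10\right) \left(-20\right) + \frac{3040}{23}\right) = 48370 + \left(200 + \frac{3040}{23}\right) = 48370 + \frac{7640}{23} = \frac{1120150}{23}$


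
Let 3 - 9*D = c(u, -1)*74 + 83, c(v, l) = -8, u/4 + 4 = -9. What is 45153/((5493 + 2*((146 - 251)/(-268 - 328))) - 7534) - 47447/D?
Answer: -266567501727/311353856 ≈ -856.16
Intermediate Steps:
u = -52 (u = -16 + 4*(-9) = -16 - 36 = -52)
D = 512/9 (D = ⅓ - (-8*74 + 83)/9 = ⅓ - (-592 + 83)/9 = ⅓ - ⅑*(-509) = ⅓ + 509/9 = 512/9 ≈ 56.889)
45153/((5493 + 2*((146 - 251)/(-268 - 328))) - 7534) - 47447/D = 45153/((5493 + 2*((146 - 251)/(-268 - 328))) - 7534) - 47447/512/9 = 45153/((5493 + 2*(-105/(-596))) - 7534) - 47447*9/512 = 45153/((5493 + 2*(-105*(-1/596))) - 7534) - 427023/512 = 45153/((5493 + 2*(105/596)) - 7534) - 427023/512 = 45153/((5493 + 105/298) - 7534) - 427023/512 = 45153/(1637019/298 - 7534) - 427023/512 = 45153/(-608113/298) - 427023/512 = 45153*(-298/608113) - 427023/512 = -13455594/608113 - 427023/512 = -266567501727/311353856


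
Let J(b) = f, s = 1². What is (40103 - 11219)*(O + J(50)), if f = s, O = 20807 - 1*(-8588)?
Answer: 849074064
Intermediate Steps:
O = 29395 (O = 20807 + 8588 = 29395)
s = 1
f = 1
J(b) = 1
(40103 - 11219)*(O + J(50)) = (40103 - 11219)*(29395 + 1) = 28884*29396 = 849074064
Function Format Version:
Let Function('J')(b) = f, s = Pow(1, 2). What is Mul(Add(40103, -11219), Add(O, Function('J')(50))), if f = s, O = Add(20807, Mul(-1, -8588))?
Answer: 849074064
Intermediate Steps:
O = 29395 (O = Add(20807, 8588) = 29395)
s = 1
f = 1
Function('J')(b) = 1
Mul(Add(40103, -11219), Add(O, Function('J')(50))) = Mul(Add(40103, -11219), Add(29395, 1)) = Mul(28884, 29396) = 849074064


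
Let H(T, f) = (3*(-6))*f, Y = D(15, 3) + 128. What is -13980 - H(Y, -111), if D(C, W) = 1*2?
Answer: -15978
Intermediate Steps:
D(C, W) = 2
Y = 130 (Y = 2 + 128 = 130)
H(T, f) = -18*f
-13980 - H(Y, -111) = -13980 - (-18)*(-111) = -13980 - 1*1998 = -13980 - 1998 = -15978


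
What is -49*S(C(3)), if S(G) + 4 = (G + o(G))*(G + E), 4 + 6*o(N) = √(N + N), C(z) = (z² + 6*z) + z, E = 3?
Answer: -47236 - 539*√15 ≈ -49324.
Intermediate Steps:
C(z) = z² + 7*z
o(N) = -⅔ + √2*√N/6 (o(N) = -⅔ + √(N + N)/6 = -⅔ + √(2*N)/6 = -⅔ + (√2*√N)/6 = -⅔ + √2*√N/6)
S(G) = -4 + (3 + G)*(-⅔ + G + √2*√G/6) (S(G) = -4 + (G + (-⅔ + √2*√G/6))*(G + 3) = -4 + (-⅔ + G + √2*√G/6)*(3 + G) = -4 + (3 + G)*(-⅔ + G + √2*√G/6))
-49*S(C(3)) = -49*(-6 + (3*(7 + 3))² + 7*(3*(7 + 3))/3 + √2*√(3*(7 + 3))/2 + √2*(3*(7 + 3))^(3/2)/6) = -49*(-6 + (3*10)² + 7*(3*10)/3 + √2*√(3*10)/2 + √2*(3*10)^(3/2)/6) = -49*(-6 + 30² + (7/3)*30 + √2*√30/2 + √2*30^(3/2)/6) = -49*(-6 + 900 + 70 + √15 + √2*(30*√30)/6) = -49*(-6 + 900 + 70 + √15 + 10*√15) = -49*(964 + 11*√15) = -47236 - 539*√15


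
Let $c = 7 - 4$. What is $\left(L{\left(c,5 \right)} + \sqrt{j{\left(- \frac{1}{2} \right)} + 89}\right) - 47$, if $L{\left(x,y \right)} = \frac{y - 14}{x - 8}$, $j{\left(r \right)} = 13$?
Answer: $- \frac{226}{5} + \sqrt{102} \approx -35.1$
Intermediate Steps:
$c = 3$ ($c = 7 - 4 = 3$)
$L{\left(x,y \right)} = \frac{-14 + y}{-8 + x}$
$\left(L{\left(c,5 \right)} + \sqrt{j{\left(- \frac{1}{2} \right)} + 89}\right) - 47 = \left(\frac{-14 + 5}{-8 + 3} + \sqrt{13 + 89}\right) - 47 = \left(\frac{1}{-5} \left(-9\right) + \sqrt{102}\right) - 47 = \left(\left(- \frac{1}{5}\right) \left(-9\right) + \sqrt{102}\right) - 47 = \left(\frac{9}{5} + \sqrt{102}\right) - 47 = - \frac{226}{5} + \sqrt{102}$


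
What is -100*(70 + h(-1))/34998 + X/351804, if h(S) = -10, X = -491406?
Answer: -28229607/18000638 ≈ -1.5683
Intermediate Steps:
-100*(70 + h(-1))/34998 + X/351804 = -100*(70 - 10)/34998 - 491406/351804 = -100*60*(1/34998) - 491406*1/351804 = -6000*1/34998 - 81901/58634 = -1000/5833 - 81901/58634 = -28229607/18000638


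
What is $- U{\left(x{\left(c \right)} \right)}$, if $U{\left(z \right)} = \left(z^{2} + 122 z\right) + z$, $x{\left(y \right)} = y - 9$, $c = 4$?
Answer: $590$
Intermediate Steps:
$x{\left(y \right)} = -9 + y$
$U{\left(z \right)} = z^{2} + 123 z$
$- U{\left(x{\left(c \right)} \right)} = - \left(-9 + 4\right) \left(123 + \left(-9 + 4\right)\right) = - \left(-5\right) \left(123 - 5\right) = - \left(-5\right) 118 = \left(-1\right) \left(-590\right) = 590$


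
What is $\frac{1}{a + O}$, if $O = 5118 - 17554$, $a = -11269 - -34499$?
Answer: $\frac{1}{10794} \approx 9.2644 \cdot 10^{-5}$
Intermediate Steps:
$a = 23230$ ($a = -11269 + 34499 = 23230$)
$O = -12436$ ($O = 5118 - 17554 = -12436$)
$\frac{1}{a + O} = \frac{1}{23230 - 12436} = \frac{1}{10794}$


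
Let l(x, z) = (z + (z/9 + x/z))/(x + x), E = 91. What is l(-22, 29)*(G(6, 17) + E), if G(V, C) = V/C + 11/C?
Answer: -188876/2871 ≈ -65.787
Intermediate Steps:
l(x, z) = (10*z/9 + x/z)/(2*x) (l(x, z) = (z + (z*(1/9) + x/z))/((2*x)) = (z + (z/9 + x/z))*(1/(2*x)) = (10*z/9 + x/z)*(1/(2*x)) = (10*z/9 + x/z)/(2*x))
G(V, C) = 11/C + V/C
l(-22, 29)*(G(6, 17) + E) = ((1/2)/29 + (5/9)*29/(-22))*((11 + 6)/17 + 91) = ((1/2)*(1/29) + (5/9)*29*(-1/22))*((1/17)*17 + 91) = (1/58 - 145/198)*(1 + 91) = -2053/2871*92 = -188876/2871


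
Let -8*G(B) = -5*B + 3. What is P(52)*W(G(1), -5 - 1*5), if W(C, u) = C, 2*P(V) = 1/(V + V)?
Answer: 1/832 ≈ 0.0012019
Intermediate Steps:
P(V) = 1/(4*V) (P(V) = 1/(2*(V + V)) = 1/(2*((2*V))) = (1/(2*V))/2 = 1/(4*V))
G(B) = -3/8 + 5*B/8 (G(B) = -(-5*B + 3)/8 = -(3 - 5*B)/8 = -3/8 + 5*B/8)
P(52)*W(G(1), -5 - 1*5) = ((¼)/52)*(-3/8 + (5/8)*1) = ((¼)*(1/52))*(-3/8 + 5/8) = (1/208)*(¼) = 1/832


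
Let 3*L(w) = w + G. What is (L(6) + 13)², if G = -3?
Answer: 196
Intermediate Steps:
L(w) = -1 + w/3 (L(w) = (w - 3)/3 = (-3 + w)/3 = -1 + w/3)
(L(6) + 13)² = ((-1 + (⅓)*6) + 13)² = ((-1 + 2) + 13)² = (1 + 13)² = 14² = 196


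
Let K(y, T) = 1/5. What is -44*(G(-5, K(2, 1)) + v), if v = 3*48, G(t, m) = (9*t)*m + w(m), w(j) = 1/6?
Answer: -17842/3 ≈ -5947.3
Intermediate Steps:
w(j) = ⅙
K(y, T) = ⅕
G(t, m) = ⅙ + 9*m*t (G(t, m) = (9*t)*m + ⅙ = 9*m*t + ⅙ = ⅙ + 9*m*t)
v = 144
-44*(G(-5, K(2, 1)) + v) = -44*((⅙ + 9*(⅕)*(-5)) + 144) = -44*((⅙ - 9) + 144) = -44*(-53/6 + 144) = -44*811/6 = -17842/3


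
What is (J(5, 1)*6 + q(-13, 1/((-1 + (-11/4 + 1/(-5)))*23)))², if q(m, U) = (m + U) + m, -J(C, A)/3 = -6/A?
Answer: 22193252676/3301489 ≈ 6722.2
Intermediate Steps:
J(C, A) = 18/A (J(C, A) = -(-18)/A = 18/A)
q(m, U) = U + 2*m (q(m, U) = (U + m) + m = U + 2*m)
(J(5, 1)*6 + q(-13, 1/((-1 + (-11/4 + 1/(-5)))*23)))² = ((18/1)*6 + (1/((-1 + (-11/4 + 1/(-5)))*23) + 2*(-13)))² = ((18*1)*6 + ((1/23)/(-1 + (-11*¼ + 1*(-⅕))) - 26))² = (18*6 + ((1/23)/(-1 + (-11/4 - ⅕)) - 26))² = (108 + ((1/23)/(-1 - 59/20) - 26))² = (108 + ((1/23)/(-79/20) - 26))² = (108 + (-20/79*1/23 - 26))² = (108 + (-20/1817 - 26))² = (108 - 47262/1817)² = (148974/1817)² = 22193252676/3301489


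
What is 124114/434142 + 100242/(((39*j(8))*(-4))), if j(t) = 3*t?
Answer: -1195960543/45150768 ≈ -26.488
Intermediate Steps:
124114/434142 + 100242/(((39*j(8))*(-4))) = 124114/434142 + 100242/(((39*(3*8))*(-4))) = 124114*(1/434142) + 100242/(((39*24)*(-4))) = 62057/217071 + 100242/((936*(-4))) = 62057/217071 + 100242/(-3744) = 62057/217071 + 100242*(-1/3744) = 62057/217071 - 5569/208 = -1195960543/45150768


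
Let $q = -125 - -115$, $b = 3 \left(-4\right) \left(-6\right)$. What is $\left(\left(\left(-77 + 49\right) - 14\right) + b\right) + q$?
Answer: $20$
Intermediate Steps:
$b = 72$ ($b = \left(-12\right) \left(-6\right) = 72$)
$q = -10$ ($q = -125 + 115 = -10$)
$\left(\left(\left(-77 + 49\right) - 14\right) + b\right) + q = \left(\left(\left(-77 + 49\right) - 14\right) + 72\right) - 10 = \left(\left(-28 - 14\right) + 72\right) - 10 = \left(-42 + 72\right) - 10 = 30 - 10 = 20$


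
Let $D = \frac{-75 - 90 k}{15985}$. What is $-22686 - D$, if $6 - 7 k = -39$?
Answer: $- \frac{507689079}{22379} \approx -22686.0$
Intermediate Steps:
$k = \frac{45}{7}$ ($k = \frac{6}{7} - - \frac{39}{7} = \frac{6}{7} + \frac{39}{7} = \frac{45}{7} \approx 6.4286$)
$D = - \frac{915}{22379}$ ($D = \frac{-75 - \frac{4050}{7}}{15985} = \left(-75 - \frac{4050}{7}\right) \frac{1}{15985} = \left(- \frac{4575}{7}\right) \frac{1}{15985} = - \frac{915}{22379} \approx -0.040887$)
$-22686 - D = -22686 - - \frac{915}{22379} = -22686 + \frac{915}{22379} = - \frac{507689079}{22379}$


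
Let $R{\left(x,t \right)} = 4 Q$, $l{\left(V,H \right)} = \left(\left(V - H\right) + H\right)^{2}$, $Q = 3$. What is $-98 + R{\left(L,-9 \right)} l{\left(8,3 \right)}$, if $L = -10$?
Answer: $670$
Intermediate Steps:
$l{\left(V,H \right)} = V^{2}$
$R{\left(x,t \right)} = 12$ ($R{\left(x,t \right)} = 4 \cdot 3 = 12$)
$-98 + R{\left(L,-9 \right)} l{\left(8,3 \right)} = -98 + 12 \cdot 8^{2} = -98 + 12 \cdot 64 = -98 + 768 = 670$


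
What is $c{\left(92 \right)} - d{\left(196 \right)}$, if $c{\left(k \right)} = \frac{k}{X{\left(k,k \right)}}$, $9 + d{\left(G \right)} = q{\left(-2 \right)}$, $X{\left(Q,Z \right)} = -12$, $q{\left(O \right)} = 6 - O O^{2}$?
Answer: $- \frac{38}{3} \approx -12.667$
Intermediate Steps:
$q{\left(O \right)} = 6 - O^{3}$
$d{\left(G \right)} = 5$ ($d{\left(G \right)} = -9 + \left(6 - \left(-2\right)^{3}\right) = -9 + \left(6 - -8\right) = -9 + \left(6 + 8\right) = -9 + 14 = 5$)
$c{\left(k \right)} = - \frac{k}{12}$ ($c{\left(k \right)} = \frac{k}{-12} = k \left(- \frac{1}{12}\right) = - \frac{k}{12}$)
$c{\left(92 \right)} - d{\left(196 \right)} = \left(- \frac{1}{12}\right) 92 - 5 = - \frac{23}{3} - 5 = - \frac{38}{3}$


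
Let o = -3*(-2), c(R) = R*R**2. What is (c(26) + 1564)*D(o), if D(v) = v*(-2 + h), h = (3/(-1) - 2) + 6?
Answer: -114840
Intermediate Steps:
c(R) = R**3
h = 1 (h = (3*(-1) - 2) + 6 = (-3 - 2) + 6 = -5 + 6 = 1)
o = 6
D(v) = -v (D(v) = v*(-2 + 1) = v*(-1) = -v)
(c(26) + 1564)*D(o) = (26**3 + 1564)*(-1*6) = (17576 + 1564)*(-6) = 19140*(-6) = -114840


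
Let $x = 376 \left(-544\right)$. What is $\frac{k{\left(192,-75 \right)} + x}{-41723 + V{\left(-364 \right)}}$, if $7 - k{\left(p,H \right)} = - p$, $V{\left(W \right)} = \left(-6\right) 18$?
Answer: $\frac{204345}{41831} \approx 4.885$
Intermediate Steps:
$x = -204544$
$V{\left(W \right)} = -108$
$k{\left(p,H \right)} = 7 + p$ ($k{\left(p,H \right)} = 7 - - p = 7 + p$)
$\frac{k{\left(192,-75 \right)} + x}{-41723 + V{\left(-364 \right)}} = \frac{\left(7 + 192\right) - 204544}{-41723 - 108} = \frac{199 - 204544}{-41831} = \left(-204345\right) \left(- \frac{1}{41831}\right) = \frac{204345}{41831}$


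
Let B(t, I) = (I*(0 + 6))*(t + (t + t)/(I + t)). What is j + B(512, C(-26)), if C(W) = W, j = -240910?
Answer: -26009966/81 ≈ -3.2111e+5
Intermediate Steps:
B(t, I) = 6*I*(t + 2*t/(I + t)) (B(t, I) = (I*6)*(t + (2*t)/(I + t)) = (6*I)*(t + 2*t/(I + t)) = 6*I*(t + 2*t/(I + t)))
j + B(512, C(-26)) = -240910 + 6*(-26)*512*(2 - 26 + 512)/(-26 + 512) = -240910 + 6*(-26)*512*488/486 = -240910 + 6*(-26)*512*(1/486)*488 = -240910 - 6496256/81 = -26009966/81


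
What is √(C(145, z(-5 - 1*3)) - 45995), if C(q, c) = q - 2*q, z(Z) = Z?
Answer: 2*I*√11535 ≈ 214.8*I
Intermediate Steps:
C(q, c) = -q
√(C(145, z(-5 - 1*3)) - 45995) = √(-1*145 - 45995) = √(-145 - 45995) = √(-46140) = 2*I*√11535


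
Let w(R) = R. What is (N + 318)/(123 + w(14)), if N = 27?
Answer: 345/137 ≈ 2.5182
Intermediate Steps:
(N + 318)/(123 + w(14)) = (27 + 318)/(123 + 14) = 345/137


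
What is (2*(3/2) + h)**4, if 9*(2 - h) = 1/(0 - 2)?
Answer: 68574961/104976 ≈ 653.24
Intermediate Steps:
h = 37/18 (h = 2 - 1/(9*(0 - 2)) = 2 - 1/9/(-2) = 2 - 1/9*(-1/2) = 2 + 1/18 = 37/18 ≈ 2.0556)
(2*(3/2) + h)**4 = (2*(3/2) + 37/18)**4 = (3 + 37/18)**4 = (91/18)**4 = 68574961/104976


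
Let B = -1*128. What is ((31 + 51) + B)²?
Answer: 2116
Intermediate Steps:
B = -128
((31 + 51) + B)² = ((31 + 51) - 128)² = (82 - 128)² = (-46)² = 2116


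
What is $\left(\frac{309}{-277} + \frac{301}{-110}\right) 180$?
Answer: $- \frac{2112606}{3047} \approx -693.34$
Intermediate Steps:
$\left(\frac{309}{-277} + \frac{301}{-110}\right) 180 = \left(309 \left(- \frac{1}{277}\right) + 301 \left(- \frac{1}{110}\right)\right) 180 = \left(- \frac{309}{277} - \frac{301}{110}\right) 180 = \left(- \frac{117367}{30470}\right) 180 = - \frac{2112606}{3047}$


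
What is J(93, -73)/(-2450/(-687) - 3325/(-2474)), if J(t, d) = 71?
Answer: 120674298/8345575 ≈ 14.460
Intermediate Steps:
J(93, -73)/(-2450/(-687) - 3325/(-2474)) = 71/(-2450/(-687) - 3325/(-2474)) = 71/(-2450*(-1/687) - 3325*(-1/2474)) = 71/(2450/687 + 3325/2474) = 71/(8345575/1699638) = 71*(1699638/8345575) = 120674298/8345575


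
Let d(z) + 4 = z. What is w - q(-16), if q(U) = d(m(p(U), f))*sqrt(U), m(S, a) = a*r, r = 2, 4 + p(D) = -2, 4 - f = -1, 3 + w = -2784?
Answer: -2787 - 24*I ≈ -2787.0 - 24.0*I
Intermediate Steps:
w = -2787 (w = -3 - 2784 = -2787)
f = 5 (f = 4 - 1*(-1) = 4 + 1 = 5)
p(D) = -6 (p(D) = -4 - 2 = -6)
m(S, a) = 2*a (m(S, a) = a*2 = 2*a)
d(z) = -4 + z
q(U) = 6*sqrt(U) (q(U) = (-4 + 2*5)*sqrt(U) = (-4 + 10)*sqrt(U) = 6*sqrt(U))
w - q(-16) = -2787 - 6*sqrt(-16) = -2787 - 6*4*I = -2787 - 24*I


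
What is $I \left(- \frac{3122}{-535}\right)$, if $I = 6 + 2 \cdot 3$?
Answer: $\frac{37464}{535} \approx 70.026$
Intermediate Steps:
$I = 12$ ($I = 6 + 6 = 12$)
$I \left(- \frac{3122}{-535}\right) = 12 \left(- \frac{3122}{-535}\right) = 12 \left(\left(-3122\right) \left(- \frac{1}{535}\right)\right) = 12 \cdot \frac{3122}{535} = \frac{37464}{535}$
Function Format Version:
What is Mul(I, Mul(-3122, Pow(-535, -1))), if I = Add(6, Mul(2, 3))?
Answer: Rational(37464, 535) ≈ 70.026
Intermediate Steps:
I = 12 (I = Add(6, 6) = 12)
Mul(I, Mul(-3122, Pow(-535, -1))) = Mul(12, Mul(-3122, Pow(-535, -1))) = Mul(12, Mul(-3122, Rational(-1, 535))) = Mul(12, Rational(3122, 535)) = Rational(37464, 535)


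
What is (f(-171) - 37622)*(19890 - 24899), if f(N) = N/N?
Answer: 188443589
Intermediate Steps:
f(N) = 1
(f(-171) - 37622)*(19890 - 24899) = (1 - 37622)*(19890 - 24899) = -37621*(-5009) = 188443589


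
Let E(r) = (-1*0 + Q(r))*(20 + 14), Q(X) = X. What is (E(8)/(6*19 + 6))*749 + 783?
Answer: 37211/15 ≈ 2480.7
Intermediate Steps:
E(r) = 34*r (E(r) = (-1*0 + r)*(20 + 14) = (0 + r)*34 = r*34 = 34*r)
(E(8)/(6*19 + 6))*749 + 783 = ((34*8)/(6*19 + 6))*749 + 783 = (272/(114 + 6))*749 + 783 = (272/120)*749 + 783 = (272*(1/120))*749 + 783 = (34/15)*749 + 783 = 25466/15 + 783 = 37211/15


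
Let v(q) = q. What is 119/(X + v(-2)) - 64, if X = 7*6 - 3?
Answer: -2249/37 ≈ -60.784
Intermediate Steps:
X = 39 (X = 42 - 3 = 39)
119/(X + v(-2)) - 64 = 119/(39 - 2) - 64 = 119/37 - 64 = -2249/37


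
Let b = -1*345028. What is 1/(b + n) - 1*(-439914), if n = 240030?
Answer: 46190090171/104998 ≈ 4.3991e+5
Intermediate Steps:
b = -345028
1/(b + n) - 1*(-439914) = 1/(-345028 + 240030) - 1*(-439914) = 1/(-104998) + 439914 = -1/104998 + 439914 = 46190090171/104998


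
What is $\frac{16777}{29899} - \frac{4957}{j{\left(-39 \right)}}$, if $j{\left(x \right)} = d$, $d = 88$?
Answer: $- \frac{146732967}{2631112} \approx -55.768$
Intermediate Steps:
$j{\left(x \right)} = 88$
$\frac{16777}{29899} - \frac{4957}{j{\left(-39 \right)}} = \frac{16777}{29899} - \frac{4957}{88} = - \frac{146732967}{2631112}$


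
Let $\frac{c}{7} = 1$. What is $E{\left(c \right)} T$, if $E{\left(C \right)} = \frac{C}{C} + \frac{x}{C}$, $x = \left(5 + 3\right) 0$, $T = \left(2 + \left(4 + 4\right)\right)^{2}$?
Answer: $100$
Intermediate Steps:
$T = 100$ ($T = \left(2 + 8\right)^{2} = 10^{2} = 100$)
$x = 0$ ($x = 8 \cdot 0 = 0$)
$c = 7$ ($c = 7 \cdot 1 = 7$)
$E{\left(C \right)} = 1$ ($E{\left(C \right)} = \frac{C}{C} + \frac{0}{C} = 1 + 0 = 1$)
$E{\left(c \right)} T = 1 \cdot 100 = 100$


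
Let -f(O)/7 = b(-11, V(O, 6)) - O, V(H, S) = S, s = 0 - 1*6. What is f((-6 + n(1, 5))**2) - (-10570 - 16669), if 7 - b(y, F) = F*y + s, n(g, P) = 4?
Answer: 26714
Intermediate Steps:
s = -6 (s = 0 - 6 = -6)
b(y, F) = 13 - F*y (b(y, F) = 7 - (F*y - 6) = 7 - (-6 + F*y) = 7 + (6 - F*y) = 13 - F*y)
f(O) = -553 + 7*O (f(O) = -7*((13 - 1*6*(-11)) - O) = -7*((13 + 66) - O) = -7*(79 - O) = -553 + 7*O)
f((-6 + n(1, 5))**2) - (-10570 - 16669) = (-553 + 7*(-6 + 4)**2) - (-10570 - 16669) = (-553 + 7*(-2)**2) - 1*(-27239) = (-553 + 7*4) + 27239 = (-553 + 28) + 27239 = -525 + 27239 = 26714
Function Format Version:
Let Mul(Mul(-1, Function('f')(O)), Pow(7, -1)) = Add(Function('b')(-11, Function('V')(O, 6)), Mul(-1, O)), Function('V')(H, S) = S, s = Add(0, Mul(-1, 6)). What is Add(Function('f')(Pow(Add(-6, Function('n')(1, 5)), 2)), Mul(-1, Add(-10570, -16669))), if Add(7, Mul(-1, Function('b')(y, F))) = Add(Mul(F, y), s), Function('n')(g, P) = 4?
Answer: 26714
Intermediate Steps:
s = -6 (s = Add(0, -6) = -6)
Function('b')(y, F) = Add(13, Mul(-1, F, y)) (Function('b')(y, F) = Add(7, Mul(-1, Add(Mul(F, y), -6))) = Add(7, Mul(-1, Add(-6, Mul(F, y)))) = Add(7, Add(6, Mul(-1, F, y))) = Add(13, Mul(-1, F, y)))
Function('f')(O) = Add(-553, Mul(7, O)) (Function('f')(O) = Mul(-7, Add(Add(13, Mul(-1, 6, -11)), Mul(-1, O))) = Mul(-7, Add(Add(13, 66), Mul(-1, O))) = Mul(-7, Add(79, Mul(-1, O))) = Add(-553, Mul(7, O)))
Add(Function('f')(Pow(Add(-6, Function('n')(1, 5)), 2)), Mul(-1, Add(-10570, -16669))) = Add(Add(-553, Mul(7, Pow(Add(-6, 4), 2))), Mul(-1, Add(-10570, -16669))) = Add(Add(-553, Mul(7, Pow(-2, 2))), Mul(-1, -27239)) = Add(Add(-553, Mul(7, 4)), 27239) = Add(Add(-553, 28), 27239) = Add(-525, 27239) = 26714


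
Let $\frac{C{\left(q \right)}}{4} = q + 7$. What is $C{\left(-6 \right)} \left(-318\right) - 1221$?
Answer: $-2493$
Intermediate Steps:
$C{\left(q \right)} = 28 + 4 q$ ($C{\left(q \right)} = 4 \left(q + 7\right) = 4 \left(7 + q\right) = 28 + 4 q$)
$C{\left(-6 \right)} \left(-318\right) - 1221 = \left(28 + 4 \left(-6\right)\right) \left(-318\right) - 1221 = \left(28 - 24\right) \left(-318\right) - 1221 = 4 \left(-318\right) - 1221 = -1272 - 1221 = -2493$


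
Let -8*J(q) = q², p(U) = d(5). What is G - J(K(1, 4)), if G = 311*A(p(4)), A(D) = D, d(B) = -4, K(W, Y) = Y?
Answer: -1242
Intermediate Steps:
p(U) = -4
J(q) = -q²/8
G = -1244 (G = 311*(-4) = -1244)
G - J(K(1, 4)) = -1244 - (-1)*4²/8 = -1244 - (-1)*16/8 = -1244 - 1*(-2) = -1244 + 2 = -1242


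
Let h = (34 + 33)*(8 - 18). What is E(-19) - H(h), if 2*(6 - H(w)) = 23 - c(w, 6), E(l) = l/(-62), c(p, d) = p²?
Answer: -6957770/31 ≈ -2.2444e+5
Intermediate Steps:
E(l) = -l/62 (E(l) = l*(-1/62) = -l/62)
h = -670 (h = 67*(-10) = -670)
H(w) = -11/2 + w²/2 (H(w) = 6 - (23 - w²)/2 = 6 + (-23/2 + w²/2) = -11/2 + w²/2)
E(-19) - H(h) = -1/62*(-19) - (-11/2 + (½)*(-670)²) = 19/62 - (-11/2 + (½)*448900) = 19/62 - (-11/2 + 224450) = 19/62 - 1*448889/2 = 19/62 - 448889/2 = -6957770/31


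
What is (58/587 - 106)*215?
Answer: -13365260/587 ≈ -22769.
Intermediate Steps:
(58/587 - 106)*215 = -62164/587*215 = -13365260/587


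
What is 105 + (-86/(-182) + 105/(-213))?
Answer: 678273/6461 ≈ 104.98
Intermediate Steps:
105 + (-86/(-182) + 105/(-213)) = 105 + (-86*(-1/182) + 105*(-1/213)) = 105 + (43/91 - 35/71) = 105 - 132/6461 = 678273/6461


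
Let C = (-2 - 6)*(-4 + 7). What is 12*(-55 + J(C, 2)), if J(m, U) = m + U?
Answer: -924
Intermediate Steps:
C = -24 (C = -8*3 = -24)
J(m, U) = U + m
12*(-55 + J(C, 2)) = 12*(-55 + (2 - 24)) = 12*(-55 - 22) = 12*(-77) = -924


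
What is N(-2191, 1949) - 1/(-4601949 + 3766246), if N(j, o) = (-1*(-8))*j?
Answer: -14648202183/835703 ≈ -17528.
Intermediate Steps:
N(j, o) = 8*j
N(-2191, 1949) - 1/(-4601949 + 3766246) = 8*(-2191) - 1/(-4601949 + 3766246) = -17528 - 1/(-835703) = -17528 - 1*(-1/835703) = -17528 + 1/835703 = -14648202183/835703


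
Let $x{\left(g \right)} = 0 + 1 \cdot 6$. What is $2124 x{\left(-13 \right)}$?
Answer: $12744$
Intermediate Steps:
$x{\left(g \right)} = 6$ ($x{\left(g \right)} = 0 + 6 = 6$)
$2124 x{\left(-13 \right)} = 2124 \cdot 6 = 12744$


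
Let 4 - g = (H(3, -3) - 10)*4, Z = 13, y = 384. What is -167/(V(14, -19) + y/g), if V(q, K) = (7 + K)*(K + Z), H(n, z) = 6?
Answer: -835/456 ≈ -1.8311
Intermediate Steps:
g = 20 (g = 4 - (6 - 10)*4 = 4 - (-4)*4 = 4 - 1*(-16) = 4 + 16 = 20)
V(q, K) = (7 + K)*(13 + K) (V(q, K) = (7 + K)*(K + 13) = (7 + K)*(13 + K))
-167/(V(14, -19) + y/g) = -167/((91 + (-19)² + 20*(-19)) + 384/20) = -167/((91 + 361 - 380) + 384*(1/20)) = -167/(72 + 96/5) = -167/456/5 = -167*5/456 = -835/456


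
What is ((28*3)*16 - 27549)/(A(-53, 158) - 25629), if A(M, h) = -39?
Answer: 8735/8556 ≈ 1.0209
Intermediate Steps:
((28*3)*16 - 27549)/(A(-53, 158) - 25629) = ((28*3)*16 - 27549)/(-39 - 25629) = (84*16 - 27549)/(-25668) = (1344 - 27549)*(-1/25668) = -26205*(-1/25668) = 8735/8556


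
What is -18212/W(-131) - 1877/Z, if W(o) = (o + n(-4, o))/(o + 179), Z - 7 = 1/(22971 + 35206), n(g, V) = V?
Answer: 163694749121/53348440 ≈ 3068.4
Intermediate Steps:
Z = 407240/58177 (Z = 7 + 1/(22971 + 35206) = 7 + 1/58177 = 407240/58177 ≈ 7.0000)
W(o) = 2*o/(179 + o) (W(o) = (o + o)/(o + 179) = (2*o)/(179 + o) = 2*o/(179 + o))
-18212/W(-131) - 1877/Z = -18212/(2*(-131)/(179 - 131)) - 1877/407240/58177 = -18212/(2*(-131)/48) - 1877*58177/407240 = -18212/(2*(-131)*(1/48)) - 109198229/407240 = -18212/(-131/24) - 109198229/407240 = -18212*(-24/131) - 109198229/407240 = 437088/131 - 109198229/407240 = 163694749121/53348440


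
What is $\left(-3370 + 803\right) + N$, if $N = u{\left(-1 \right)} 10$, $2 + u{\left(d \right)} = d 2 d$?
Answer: $-2567$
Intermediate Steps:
$u{\left(d \right)} = -2 + 2 d^{2}$ ($u{\left(d \right)} = -2 + d 2 d = -2 + 2 d d = -2 + 2 d^{2}$)
$N = 0$ ($N = \left(-2 + 2 \left(-1\right)^{2}\right) 10 = \left(-2 + 2 \cdot 1\right) 10 = \left(-2 + 2\right) 10 = 0 \cdot 10 = 0$)
$\left(-3370 + 803\right) + N = \left(-3370 + 803\right) + 0 = -2567 + 0 = -2567$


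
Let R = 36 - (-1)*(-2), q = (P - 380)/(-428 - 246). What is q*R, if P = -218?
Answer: 10166/337 ≈ 30.166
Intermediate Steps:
q = 299/337 (q = (-218 - 380)/(-428 - 246) = -598/(-674) = -598*(-1/674) = 299/337 ≈ 0.88724)
R = 34 (R = 36 - 1*2 = 36 - 2 = 34)
q*R = (299/337)*34 = 10166/337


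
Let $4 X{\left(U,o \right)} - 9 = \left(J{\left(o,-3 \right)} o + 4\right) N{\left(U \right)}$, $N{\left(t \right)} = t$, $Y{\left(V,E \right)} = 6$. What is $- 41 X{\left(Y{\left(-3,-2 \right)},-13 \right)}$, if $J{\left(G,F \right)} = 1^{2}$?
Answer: $\frac{1845}{4} \approx 461.25$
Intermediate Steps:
$J{\left(G,F \right)} = 1$
$X{\left(U,o \right)} = \frac{9}{4} + \frac{U \left(4 + o\right)}{4}$ ($X{\left(U,o \right)} = \frac{9}{4} + \frac{\left(1 o + 4\right) U}{4} = \frac{9}{4} + \frac{\left(o + 4\right) U}{4} = \frac{9}{4} + \frac{\left(4 + o\right) U}{4} = \frac{9}{4} + \frac{U \left(4 + o\right)}{4}$)
$- 41 X{\left(Y{\left(-3,-2 \right)},-13 \right)} = - 41 \left(\frac{9}{4} + 6 + \frac{1}{4} \cdot 6 \left(-13\right)\right) = - 41 \left(\frac{9}{4} + 6 - \frac{39}{2}\right) = \left(-41\right) \left(- \frac{45}{4}\right) = \frac{1845}{4}$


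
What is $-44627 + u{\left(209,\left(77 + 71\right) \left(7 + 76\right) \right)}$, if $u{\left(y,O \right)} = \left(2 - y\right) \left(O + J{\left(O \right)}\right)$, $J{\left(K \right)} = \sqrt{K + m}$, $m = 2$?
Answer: $-2587415 - 207 \sqrt{12286} \approx -2.6104 \cdot 10^{6}$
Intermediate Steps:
$J{\left(K \right)} = \sqrt{2 + K}$ ($J{\left(K \right)} = \sqrt{K + 2} = \sqrt{2 + K}$)
$u{\left(y,O \right)} = \left(2 - y\right) \left(O + \sqrt{2 + O}\right)$
$-44627 + u{\left(209,\left(77 + 71\right) \left(7 + 76\right) \right)} = -44627 + \left(2 \left(77 + 71\right) \left(7 + 76\right) + 2 \sqrt{2 + \left(77 + 71\right) \left(7 + 76\right)} - \left(77 + 71\right) \left(7 + 76\right) 209 - 209 \sqrt{2 + \left(77 + 71\right) \left(7 + 76\right)}\right) = -44627 + \left(2 \cdot 148 \cdot 83 + 2 \sqrt{2 + 148 \cdot 83} - 148 \cdot 83 \cdot 209 - 209 \sqrt{2 + 148 \cdot 83}\right) = -44627 + \left(2 \cdot 12284 + 2 \sqrt{2 + 12284} - 12284 \cdot 209 - 209 \sqrt{2 + 12284}\right) = -44627 + \left(24568 + 2 \sqrt{12286} - 2567356 - 209 \sqrt{12286}\right) = -44627 - \left(2542788 + 207 \sqrt{12286}\right) = -2587415 - 207 \sqrt{12286}$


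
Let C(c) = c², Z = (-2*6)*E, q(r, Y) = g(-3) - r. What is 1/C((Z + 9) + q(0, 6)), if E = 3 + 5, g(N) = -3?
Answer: 1/8100 ≈ 0.00012346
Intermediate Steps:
E = 8
q(r, Y) = -3 - r
Z = -96 (Z = -2*6*8 = -12*8 = -96)
1/C((Z + 9) + q(0, 6)) = 1/(((-96 + 9) + (-3 - 1*0))²) = 1/((-87 + (-3 + 0))²) = 1/((-87 - 3)²) = 1/((-90)²) = 1/8100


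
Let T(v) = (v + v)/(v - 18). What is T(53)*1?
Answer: 106/35 ≈ 3.0286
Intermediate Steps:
T(v) = 2*v/(-18 + v) (T(v) = (2*v)/(-18 + v) = 2*v/(-18 + v))
T(53)*1 = (2*53/(-18 + 53))*1 = (2*53/35)*1 = (2*53*(1/35))*1 = (106/35)*1 = 106/35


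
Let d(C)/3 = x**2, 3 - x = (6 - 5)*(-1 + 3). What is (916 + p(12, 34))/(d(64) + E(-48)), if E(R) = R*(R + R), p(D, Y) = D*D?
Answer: 20/87 ≈ 0.22989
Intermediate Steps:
p(D, Y) = D**2
x = 1 (x = 3 - (6 - 5)*(-1 + 3) = 3 - 2 = 1)
E(R) = 2*R**2 (E(R) = R*(2*R) = 2*R**2)
d(C) = 3 (d(C) = 3*1**2 = 3*1 = 3)
(916 + p(12, 34))/(d(64) + E(-48)) = (916 + 12**2)/(3 + 2*(-48)**2) = (916 + 144)/(3 + 2*2304) = 1060/(3 + 4608) = 1060/4611 = 1060*(1/4611) = 20/87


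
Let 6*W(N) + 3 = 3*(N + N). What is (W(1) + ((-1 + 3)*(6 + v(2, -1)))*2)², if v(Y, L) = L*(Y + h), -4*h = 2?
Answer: 1369/4 ≈ 342.25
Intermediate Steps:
h = -½ (h = -¼*2 = -½ ≈ -0.50000)
v(Y, L) = L*(-½ + Y) (v(Y, L) = L*(Y - ½) = L*(-½ + Y))
W(N) = -½ + N (W(N) = -½ + (3*(N + N))/6 = -½ + (3*(2*N))/6 = -½ + (6*N)/6 = -½ + N)
(W(1) + ((-1 + 3)*(6 + v(2, -1)))*2)² = ((-½ + 1) + ((-1 + 3)*(6 - (-½ + 2)))*2)² = (½ + (2*(6 - 1*3/2))*2)² = (½ + (2*(6 - 3/2))*2)² = (½ + (2*(9/2))*2)² = (½ + 9*2)² = (½ + 18)² = (37/2)² = 1369/4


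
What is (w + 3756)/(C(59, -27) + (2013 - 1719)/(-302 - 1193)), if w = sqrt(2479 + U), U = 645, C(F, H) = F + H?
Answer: 2807610/23773 + 1495*sqrt(781)/23773 ≈ 119.86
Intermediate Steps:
w = 2*sqrt(781) (w = sqrt(2479 + 645) = sqrt(3124) = 2*sqrt(781) ≈ 55.893)
(w + 3756)/(C(59, -27) + (2013 - 1719)/(-302 - 1193)) = (2*sqrt(781) + 3756)/((59 - 27) + (2013 - 1719)/(-302 - 1193)) = (3756 + 2*sqrt(781))/(32 + 294/(-1495)) = (3756 + 2*sqrt(781))/(32 + 294*(-1/1495)) = (3756 + 2*sqrt(781))/(32 - 294/1495) = (3756 + 2*sqrt(781))/(47546/1495) = (3756 + 2*sqrt(781))*(1495/47546) = 2807610/23773 + 1495*sqrt(781)/23773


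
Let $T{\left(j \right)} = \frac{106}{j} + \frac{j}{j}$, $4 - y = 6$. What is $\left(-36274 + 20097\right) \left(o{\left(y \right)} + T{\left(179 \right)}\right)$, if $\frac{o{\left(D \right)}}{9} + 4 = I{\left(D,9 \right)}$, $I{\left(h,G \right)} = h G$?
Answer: $\frac{568734789}{179} \approx 3.1773 \cdot 10^{6}$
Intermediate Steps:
$y = -2$ ($y = 4 - 6 = -2$)
$I{\left(h,G \right)} = G h$
$o{\left(D \right)} = -36 + 81 D$ ($o{\left(D \right)} = -36 + 9 \cdot 9 D = -36 + 81 D$)
$T{\left(j \right)} = 1 + \frac{106}{j}$ ($T{\left(j \right)} = \frac{106}{j} + 1 = 1 + \frac{106}{j}$)
$\left(-36274 + 20097\right) \left(o{\left(y \right)} + T{\left(179 \right)}\right) = \left(-36274 + 20097\right) \left(\left(-36 + 81 \left(-2\right)\right) + \frac{106 + 179}{179}\right) = - 16177 \left(\left(-36 - 162\right) + \frac{1}{179} \cdot 285\right) = - 16177 \left(-198 + \frac{285}{179}\right) = \left(-16177\right) \left(- \frac{35157}{179}\right) = \frac{568734789}{179}$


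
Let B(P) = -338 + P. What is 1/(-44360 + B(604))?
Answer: -1/44094 ≈ -2.2679e-5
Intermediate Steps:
1/(-44360 + B(604)) = 1/(-44360 + (-338 + 604)) = 1/(-44360 + 266) = 1/(-44094) = -1/44094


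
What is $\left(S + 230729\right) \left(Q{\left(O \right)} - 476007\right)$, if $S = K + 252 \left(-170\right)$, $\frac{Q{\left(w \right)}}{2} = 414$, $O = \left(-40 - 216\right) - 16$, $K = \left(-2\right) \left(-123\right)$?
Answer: $-89397801165$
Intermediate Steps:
$K = 246$
$O = -272$ ($O = -256 - 16 = -272$)
$Q{\left(w \right)} = 828$ ($Q{\left(w \right)} = 2 \cdot 414 = 828$)
$S = -42594$ ($S = 246 + 252 \left(-170\right) = 246 - 42840 = -42594$)
$\left(S + 230729\right) \left(Q{\left(O \right)} - 476007\right) = \left(-42594 + 230729\right) \left(828 - 476007\right) = 188135 \left(828 - 476007\right) = 188135 \left(-475179\right) = -89397801165$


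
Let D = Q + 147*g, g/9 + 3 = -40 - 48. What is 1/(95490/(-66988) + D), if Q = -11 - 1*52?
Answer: -33494/4034601009 ≈ -8.3017e-6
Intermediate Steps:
g = -819 (g = -27 + 9*(-40 - 48) = -27 + 9*(-88) = -27 - 792 = -819)
Q = -63 (Q = -11 - 52 = -63)
D = -120456 (D = -63 + 147*(-819) = -63 - 120393 = -120456)
1/(95490/(-66988) + D) = 1/(95490/(-66988) - 120456) = 1/(95490*(-1/66988) - 120456) = 1/(-47745/33494 - 120456) = 1/(-4034601009/33494) = -33494/4034601009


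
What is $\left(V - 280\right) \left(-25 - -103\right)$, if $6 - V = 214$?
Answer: $-38064$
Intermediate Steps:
$V = -208$ ($V = 6 - 214 = -208$)
$\left(V - 280\right) \left(-25 - -103\right) = \left(-208 - 280\right) \left(-25 - -103\right) = - 488 \left(-25 + 103\right) = \left(-488\right) 78 = -38064$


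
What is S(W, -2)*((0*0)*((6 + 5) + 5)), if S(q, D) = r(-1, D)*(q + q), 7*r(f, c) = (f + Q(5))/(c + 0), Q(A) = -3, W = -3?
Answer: 0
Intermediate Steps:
r(f, c) = (-3 + f)/(7*c) (r(f, c) = ((f - 3)/(c + 0))/7 = ((-3 + f)/c)/7 = (-3 + f)/(7*c))
S(q, D) = -8*q/(7*D) (S(q, D) = ((-3 - 1)/(7*D))*(q + q) = ((⅐)*(-4)/D)*(2*q) = (-4/(7*D))*(2*q) = -8*q/(7*D))
S(W, -2)*((0*0)*((6 + 5) + 5)) = (-8/7*(-3)/(-2))*((0*0)*((6 + 5) + 5)) = (-8/7*(-3)*(-½))*(0*(11 + 5)) = -0*16 = -12/7*0 = 0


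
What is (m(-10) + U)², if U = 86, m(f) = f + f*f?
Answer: 30976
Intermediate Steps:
m(f) = f + f²
(m(-10) + U)² = (-10*(1 - 10) + 86)² = (-10*(-9) + 86)² = (90 + 86)² = 176² = 30976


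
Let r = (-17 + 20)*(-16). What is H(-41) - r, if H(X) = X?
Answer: 7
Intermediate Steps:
r = -48 (r = 3*(-16) = -48)
H(-41) - r = -41 - 1*(-48) = -41 + 48 = 7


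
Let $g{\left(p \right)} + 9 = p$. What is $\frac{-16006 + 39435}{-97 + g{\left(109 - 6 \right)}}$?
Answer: $- \frac{23429}{3} \approx -7809.7$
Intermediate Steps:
$g{\left(p \right)} = -9 + p$
$\frac{-16006 + 39435}{-97 + g{\left(109 - 6 \right)}} = \frac{-16006 + 39435}{-97 + \left(-9 + \left(109 - 6\right)\right)} = \frac{23429}{-97 + \left(-9 + 103\right)} = \frac{23429}{-97 + 94} = \frac{23429}{-3} = 23429 \left(- \frac{1}{3}\right) = - \frac{23429}{3}$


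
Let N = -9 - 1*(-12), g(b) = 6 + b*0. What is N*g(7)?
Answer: 18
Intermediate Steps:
g(b) = 6 (g(b) = 6 + 0 = 6)
N = 3 (N = -9 + 12 = 3)
N*g(7) = 3*6 = 18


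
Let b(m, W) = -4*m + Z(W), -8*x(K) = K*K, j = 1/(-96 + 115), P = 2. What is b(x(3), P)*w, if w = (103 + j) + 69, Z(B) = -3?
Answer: 9807/38 ≈ 258.08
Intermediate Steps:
j = 1/19 ≈ 0.052632
x(K) = -K²/8 (x(K) = -K*K/8 = -K²/8)
w = 3269/19 (w = (103 + 1/19) + 69 = 1958/19 + 69 = 3269/19 ≈ 172.05)
b(m, W) = -3 - 4*m (b(m, W) = -4*m - 3 = -3 - 4*m)
b(x(3), P)*w = (-3 - (-1)*3²/2)*(3269/19) = (-3 - (-1)*9/2)*(3269/19) = (-3 - 4*(-9/8))*(3269/19) = (-3 + 9/2)*(3269/19) = (3/2)*(3269/19) = 9807/38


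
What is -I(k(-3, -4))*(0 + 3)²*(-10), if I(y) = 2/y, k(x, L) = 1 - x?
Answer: 45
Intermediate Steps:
-I(k(-3, -4))*(0 + 3)²*(-10) = -(2/(1 - 1*(-3)))*(0 + 3)²*(-10) = -(2/(1 + 3))*3²*(-10) = -(2/4)*9*(-10) = -(2*(¼))*9*(-10) = -(½)*9*(-10) = -9*(-10)/2 = -1*(-45) = 45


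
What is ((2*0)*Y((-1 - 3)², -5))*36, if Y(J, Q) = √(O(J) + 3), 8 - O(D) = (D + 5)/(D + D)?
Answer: 0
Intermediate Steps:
O(D) = 8 - (5 + D)/(2*D) (O(D) = 8 - (D + 5)/(D + D) = 8 - (5 + D)/(2*D))
Y(J, Q) = √(3 + 5*(-1 + 3*J)/(2*J)) (Y(J, Q) = √(5*(-1 + 3*J)/(2*J) + 3) = √(3 + 5*(-1 + 3*J)/(2*J)))
((2*0)*Y((-1 - 3)², -5))*36 = ((2*0)*(√(42 - 10/(-1 - 3)²)/2))*36 = (0*(√(42 - 10/((-4)²))/2))*36 = (0*(√(42 - 10/16)/2))*36 = (0*(√(42 - 10*1/16)/2))*36 = (0*(√(42 - 5/8)/2))*36 = (0*(√(331/8)/2))*36 = (0*((√662/4)/2))*36 = (0*(√662/8))*36 = 0*36 = 0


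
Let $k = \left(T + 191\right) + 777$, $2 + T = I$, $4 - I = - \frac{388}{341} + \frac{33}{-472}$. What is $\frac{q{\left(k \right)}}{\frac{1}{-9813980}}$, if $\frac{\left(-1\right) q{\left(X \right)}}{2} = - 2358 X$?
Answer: $- \frac{2652058586426490}{59} \approx -4.495 \cdot 10^{13}$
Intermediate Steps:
$I = \frac{838197}{160952}$ ($I = 4 - \left(- \frac{388}{341} + \frac{33}{-472}\right) = 4 - \left(\left(-388\right) \frac{1}{341} + 33 \left(- \frac{1}{472}\right)\right) = 4 - \left(- \frac{388}{341} - \frac{33}{472}\right) = 4 - - \frac{194389}{160952} = 4 + \frac{194389}{160952} = \frac{838197}{160952} \approx 5.2077$)
$T = \frac{516293}{160952}$ ($T = -2 + \frac{838197}{160952} = \frac{516293}{160952} \approx 3.2077$)
$k = \frac{156317829}{160952}$ ($k = \left(\frac{516293}{160952} + 191\right) + 777 = \frac{31258125}{160952} + 777 = \frac{156317829}{160952} \approx 971.21$)
$q{\left(X \right)} = 4716 X$ ($q{\left(X \right)} = - 2 \left(- 2358 X\right) = 4716 X$)
$\frac{q{\left(k \right)}}{\frac{1}{-9813980}} = \frac{4716 \cdot \frac{156317829}{160952}}{\frac{1}{-9813980}} = \frac{184298720391}{40238 \left(- \frac{1}{9813980}\right)} = \frac{184298720391}{40238} \left(-9813980\right) = - \frac{2652058586426490}{59}$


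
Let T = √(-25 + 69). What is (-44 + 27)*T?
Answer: -34*√11 ≈ -112.77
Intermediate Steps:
T = 2*√11 (T = √44 = 2*√11 ≈ 6.6332)
(-44 + 27)*T = (-44 + 27)*(2*√11) = -34*√11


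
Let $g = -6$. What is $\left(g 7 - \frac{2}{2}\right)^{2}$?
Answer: $1849$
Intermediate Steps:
$\left(g 7 - \frac{2}{2}\right)^{2} = \left(\left(-6\right) 7 - \frac{2}{2}\right)^{2} = \left(-42 - 1\right)^{2} = \left(-43\right)^{2} = 1849$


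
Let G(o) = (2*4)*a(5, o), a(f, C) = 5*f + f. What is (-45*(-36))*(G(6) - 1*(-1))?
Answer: 390420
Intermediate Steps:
a(f, C) = 6*f
G(o) = 240 (G(o) = (2*4)*(6*5) = 8*30 = 240)
(-45*(-36))*(G(6) - 1*(-1)) = (-45*(-36))*(240 - 1*(-1)) = 1620*(240 + 1) = 1620*241 = 390420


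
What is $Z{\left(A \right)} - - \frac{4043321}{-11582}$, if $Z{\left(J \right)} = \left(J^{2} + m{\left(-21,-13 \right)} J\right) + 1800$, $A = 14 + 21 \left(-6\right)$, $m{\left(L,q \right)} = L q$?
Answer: $- \frac{192042345}{11582} \approx -16581.0$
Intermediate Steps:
$A = -112$ ($A = 14 - 126 = -112$)
$Z{\left(J \right)} = 1800 + J^{2} + 273 J$ ($Z{\left(J \right)} = \left(J^{2} + \left(-21\right) \left(-13\right) J\right) + 1800 = \left(J^{2} + 273 J\right) + 1800 = 1800 + J^{2} + 273 J$)
$Z{\left(A \right)} - - \frac{4043321}{-11582} = \left(1800 + \left(-112\right)^{2} + 273 \left(-112\right)\right) - - \frac{4043321}{-11582} = \left(1800 + 12544 - 30576\right) - \left(-4043321\right) \left(- \frac{1}{11582}\right) = -16232 - \frac{4043321}{11582} = - \frac{192042345}{11582}$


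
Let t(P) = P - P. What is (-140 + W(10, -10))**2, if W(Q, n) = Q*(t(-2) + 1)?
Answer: 16900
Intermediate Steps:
t(P) = 0
W(Q, n) = Q (W(Q, n) = Q*(0 + 1) = Q*1 = Q)
(-140 + W(10, -10))**2 = (-140 + 10)**2 = (-130)**2 = 16900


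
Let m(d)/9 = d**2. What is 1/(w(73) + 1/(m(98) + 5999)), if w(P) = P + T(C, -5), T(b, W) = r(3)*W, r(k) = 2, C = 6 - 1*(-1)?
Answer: 92435/5823406 ≈ 0.015873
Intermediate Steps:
C = 7 (C = 6 + 1 = 7)
m(d) = 9*d**2
T(b, W) = 2*W
w(P) = -10 + P (w(P) = P + 2*(-5) = P - 10 = -10 + P)
1/(w(73) + 1/(m(98) + 5999)) = 1/((-10 + 73) + 1/(9*98**2 + 5999)) = 1/(63 + 1/(9*9604 + 5999)) = 1/(63 + 1/(86436 + 5999)) = 1/(63 + 1/92435) = 1/(5823406/92435) = 92435/5823406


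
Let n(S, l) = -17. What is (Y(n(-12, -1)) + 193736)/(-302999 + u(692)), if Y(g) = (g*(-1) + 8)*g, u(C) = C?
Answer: -64437/100769 ≈ -0.63945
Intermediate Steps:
Y(g) = g*(8 - g) (Y(g) = (-g + 8)*g = (8 - g)*g = g*(8 - g))
(Y(n(-12, -1)) + 193736)/(-302999 + u(692)) = (-17*(8 - 1*(-17)) + 193736)/(-302999 + 692) = (-17*(8 + 17) + 193736)/(-302307) = (-17*25 + 193736)*(-1/302307) = (-425 + 193736)*(-1/302307) = 193311*(-1/302307) = -64437/100769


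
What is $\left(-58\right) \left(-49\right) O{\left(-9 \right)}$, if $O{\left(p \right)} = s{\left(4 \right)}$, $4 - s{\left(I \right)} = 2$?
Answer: $5684$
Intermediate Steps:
$s{\left(I \right)} = 2$ ($s{\left(I \right)} = 4 - 2 = 2$)
$O{\left(p \right)} = 2$
$\left(-58\right) \left(-49\right) O{\left(-9 \right)} = \left(-58\right) \left(-49\right) 2 = 2842 \cdot 2 = 5684$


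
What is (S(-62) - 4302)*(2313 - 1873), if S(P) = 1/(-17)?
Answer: -32179400/17 ≈ -1.8929e+6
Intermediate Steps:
S(P) = -1/17
(S(-62) - 4302)*(2313 - 1873) = (-1/17 - 4302)*(2313 - 1873) = -73135/17*440 = -32179400/17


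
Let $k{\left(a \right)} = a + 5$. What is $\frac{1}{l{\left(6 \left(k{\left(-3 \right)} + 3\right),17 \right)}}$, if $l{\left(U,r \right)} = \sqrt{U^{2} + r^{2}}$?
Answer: $\frac{\sqrt{1189}}{1189} \approx 0.029001$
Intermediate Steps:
$k{\left(a \right)} = 5 + a$
$\frac{1}{l{\left(6 \left(k{\left(-3 \right)} + 3\right),17 \right)}} = \frac{1}{\sqrt{\left(6 \left(\left(5 - 3\right) + 3\right)\right)^{2} + 17^{2}}} = \frac{1}{\sqrt{\left(6 \left(2 + 3\right)\right)^{2} + 289}} = \frac{1}{\sqrt{\left(6 \cdot 5\right)^{2} + 289}} = \frac{1}{\sqrt{30^{2} + 289}} = \frac{1}{\sqrt{900 + 289}} = \frac{1}{\sqrt{1189}} = \frac{\sqrt{1189}}{1189}$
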